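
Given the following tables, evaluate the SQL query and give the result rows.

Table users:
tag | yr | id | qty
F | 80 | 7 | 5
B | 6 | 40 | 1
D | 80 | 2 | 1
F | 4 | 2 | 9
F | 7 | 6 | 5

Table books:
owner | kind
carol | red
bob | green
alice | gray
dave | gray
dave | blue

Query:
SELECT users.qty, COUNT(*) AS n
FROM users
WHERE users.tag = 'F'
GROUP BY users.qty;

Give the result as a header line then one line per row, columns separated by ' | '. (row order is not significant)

After WHERE (3 rows):
users.tag | users.yr | users.id | users.qty
F | 80 | 7 | 5
F | 4 | 2 | 9
F | 7 | 6 | 5
After GROUP BY (2 rows):
users.qty | n
5 | 2
9 | 1

== RESULT ==
users.qty | n
5 | 2
9 | 1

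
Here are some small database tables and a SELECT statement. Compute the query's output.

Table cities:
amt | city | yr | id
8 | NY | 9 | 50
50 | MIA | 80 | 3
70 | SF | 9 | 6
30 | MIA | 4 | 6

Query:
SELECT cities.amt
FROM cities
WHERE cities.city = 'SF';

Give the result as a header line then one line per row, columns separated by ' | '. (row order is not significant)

== RESULT ==
cities.amt
70

Derivation:
After WHERE (1 rows):
cities.amt | cities.city | cities.yr | cities.id
70 | SF | 9 | 6
After SELECT (1 rows):
cities.amt
70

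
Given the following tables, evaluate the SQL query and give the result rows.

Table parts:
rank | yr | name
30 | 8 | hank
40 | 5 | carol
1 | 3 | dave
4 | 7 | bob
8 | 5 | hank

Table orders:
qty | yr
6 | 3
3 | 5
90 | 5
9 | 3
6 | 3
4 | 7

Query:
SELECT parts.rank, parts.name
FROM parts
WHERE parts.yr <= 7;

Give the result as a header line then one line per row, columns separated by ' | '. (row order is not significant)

== RESULT ==
parts.rank | parts.name
40 | carol
1 | dave
4 | bob
8 | hank

Derivation:
After WHERE (4 rows):
parts.rank | parts.yr | parts.name
40 | 5 | carol
1 | 3 | dave
4 | 7 | bob
8 | 5 | hank
After SELECT (4 rows):
parts.rank | parts.name
40 | carol
1 | dave
4 | bob
8 | hank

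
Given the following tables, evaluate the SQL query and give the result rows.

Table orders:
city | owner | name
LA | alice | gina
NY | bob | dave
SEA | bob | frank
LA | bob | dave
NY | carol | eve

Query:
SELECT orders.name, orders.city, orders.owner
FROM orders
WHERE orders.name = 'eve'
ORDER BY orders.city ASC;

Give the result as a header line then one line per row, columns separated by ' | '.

== RESULT ==
orders.name | orders.city | orders.owner
eve | NY | carol

Derivation:
After WHERE (1 rows):
orders.city | orders.owner | orders.name
NY | carol | eve
After SELECT (1 rows):
orders.name | orders.city | orders.owner
eve | NY | carol
After ORDER BY (1 rows):
orders.name | orders.city | orders.owner
eve | NY | carol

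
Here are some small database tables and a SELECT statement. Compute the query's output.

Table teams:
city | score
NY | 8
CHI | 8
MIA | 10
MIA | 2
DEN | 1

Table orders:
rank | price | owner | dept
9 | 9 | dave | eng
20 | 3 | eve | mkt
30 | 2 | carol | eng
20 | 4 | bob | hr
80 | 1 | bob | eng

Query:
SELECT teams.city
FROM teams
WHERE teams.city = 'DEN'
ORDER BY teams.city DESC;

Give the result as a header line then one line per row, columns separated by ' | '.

After WHERE (1 rows):
teams.city | teams.score
DEN | 1
After SELECT (1 rows):
teams.city
DEN
After ORDER BY (1 rows):
teams.city
DEN

== RESULT ==
teams.city
DEN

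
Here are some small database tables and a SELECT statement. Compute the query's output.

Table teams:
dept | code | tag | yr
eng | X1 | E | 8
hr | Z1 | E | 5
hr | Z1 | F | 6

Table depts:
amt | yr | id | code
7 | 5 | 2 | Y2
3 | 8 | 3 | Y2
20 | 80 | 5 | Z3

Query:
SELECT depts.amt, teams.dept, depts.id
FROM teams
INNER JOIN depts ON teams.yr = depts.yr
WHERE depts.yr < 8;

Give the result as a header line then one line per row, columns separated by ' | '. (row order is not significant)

== RESULT ==
depts.amt | teams.dept | depts.id
7 | hr | 2

Derivation:
After JOIN depts (2 rows):
teams.dept | teams.code | teams.tag | teams.yr | depts.amt | depts.yr | depts.id | depts.code
eng | X1 | E | 8 | 3 | 8 | 3 | Y2
hr | Z1 | E | 5 | 7 | 5 | 2 | Y2
After WHERE (1 rows):
teams.dept | teams.code | teams.tag | teams.yr | depts.amt | depts.yr | depts.id | depts.code
hr | Z1 | E | 5 | 7 | 5 | 2 | Y2
After SELECT (1 rows):
depts.amt | teams.dept | depts.id
7 | hr | 2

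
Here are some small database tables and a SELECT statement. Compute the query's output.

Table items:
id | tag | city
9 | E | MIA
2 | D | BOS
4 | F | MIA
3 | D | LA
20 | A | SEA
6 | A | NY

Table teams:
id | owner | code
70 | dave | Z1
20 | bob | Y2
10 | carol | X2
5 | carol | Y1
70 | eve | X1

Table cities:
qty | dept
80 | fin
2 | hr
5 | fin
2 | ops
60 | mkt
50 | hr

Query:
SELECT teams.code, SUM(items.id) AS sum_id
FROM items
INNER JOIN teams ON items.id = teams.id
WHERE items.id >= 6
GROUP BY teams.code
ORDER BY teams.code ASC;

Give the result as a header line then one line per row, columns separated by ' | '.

== RESULT ==
teams.code | sum_id
Y2 | 20

Derivation:
After JOIN teams (1 rows):
items.id | items.tag | items.city | teams.id | teams.owner | teams.code
20 | A | SEA | 20 | bob | Y2
After WHERE (1 rows):
items.id | items.tag | items.city | teams.id | teams.owner | teams.code
20 | A | SEA | 20 | bob | Y2
After GROUP BY (1 rows):
teams.code | sum_id
Y2 | 20
After ORDER BY (1 rows):
teams.code | sum_id
Y2 | 20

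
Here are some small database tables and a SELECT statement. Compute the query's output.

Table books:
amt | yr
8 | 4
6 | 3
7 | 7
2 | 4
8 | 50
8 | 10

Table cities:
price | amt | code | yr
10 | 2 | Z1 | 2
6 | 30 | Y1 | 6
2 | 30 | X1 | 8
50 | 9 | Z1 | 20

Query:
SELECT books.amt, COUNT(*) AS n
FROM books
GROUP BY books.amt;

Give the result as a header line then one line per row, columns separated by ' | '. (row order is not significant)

After GROUP BY (4 rows):
books.amt | n
8 | 3
6 | 1
7 | 1
2 | 1

== RESULT ==
books.amt | n
8 | 3
6 | 1
7 | 1
2 | 1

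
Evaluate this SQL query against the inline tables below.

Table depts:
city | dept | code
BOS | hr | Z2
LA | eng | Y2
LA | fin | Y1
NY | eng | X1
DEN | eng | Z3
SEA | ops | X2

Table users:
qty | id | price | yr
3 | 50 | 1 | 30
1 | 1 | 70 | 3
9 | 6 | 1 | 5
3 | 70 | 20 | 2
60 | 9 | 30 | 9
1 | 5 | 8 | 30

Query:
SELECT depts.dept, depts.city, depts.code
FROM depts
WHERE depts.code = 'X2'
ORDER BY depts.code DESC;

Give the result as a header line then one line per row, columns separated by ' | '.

== RESULT ==
depts.dept | depts.city | depts.code
ops | SEA | X2

Derivation:
After WHERE (1 rows):
depts.city | depts.dept | depts.code
SEA | ops | X2
After SELECT (1 rows):
depts.dept | depts.city | depts.code
ops | SEA | X2
After ORDER BY (1 rows):
depts.dept | depts.city | depts.code
ops | SEA | X2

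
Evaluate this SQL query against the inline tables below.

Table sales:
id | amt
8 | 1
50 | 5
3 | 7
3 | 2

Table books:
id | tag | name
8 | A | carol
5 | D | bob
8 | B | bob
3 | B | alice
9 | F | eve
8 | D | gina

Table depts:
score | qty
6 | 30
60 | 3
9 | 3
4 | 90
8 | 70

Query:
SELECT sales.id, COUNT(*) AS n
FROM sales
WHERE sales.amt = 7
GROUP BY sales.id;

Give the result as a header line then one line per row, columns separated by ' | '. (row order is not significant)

After WHERE (1 rows):
sales.id | sales.amt
3 | 7
After GROUP BY (1 rows):
sales.id | n
3 | 1

== RESULT ==
sales.id | n
3 | 1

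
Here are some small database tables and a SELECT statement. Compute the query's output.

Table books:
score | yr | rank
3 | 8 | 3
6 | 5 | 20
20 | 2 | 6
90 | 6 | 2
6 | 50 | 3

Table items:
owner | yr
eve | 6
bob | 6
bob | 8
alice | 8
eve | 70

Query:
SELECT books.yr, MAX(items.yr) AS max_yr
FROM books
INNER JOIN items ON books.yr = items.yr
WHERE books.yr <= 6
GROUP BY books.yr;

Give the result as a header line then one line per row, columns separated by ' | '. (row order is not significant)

After JOIN items (4 rows):
books.score | books.yr | books.rank | items.owner | items.yr
3 | 8 | 3 | bob | 8
3 | 8 | 3 | alice | 8
90 | 6 | 2 | eve | 6
90 | 6 | 2 | bob | 6
After WHERE (2 rows):
books.score | books.yr | books.rank | items.owner | items.yr
90 | 6 | 2 | eve | 6
90 | 6 | 2 | bob | 6
After GROUP BY (1 rows):
books.yr | max_yr
6 | 6

== RESULT ==
books.yr | max_yr
6 | 6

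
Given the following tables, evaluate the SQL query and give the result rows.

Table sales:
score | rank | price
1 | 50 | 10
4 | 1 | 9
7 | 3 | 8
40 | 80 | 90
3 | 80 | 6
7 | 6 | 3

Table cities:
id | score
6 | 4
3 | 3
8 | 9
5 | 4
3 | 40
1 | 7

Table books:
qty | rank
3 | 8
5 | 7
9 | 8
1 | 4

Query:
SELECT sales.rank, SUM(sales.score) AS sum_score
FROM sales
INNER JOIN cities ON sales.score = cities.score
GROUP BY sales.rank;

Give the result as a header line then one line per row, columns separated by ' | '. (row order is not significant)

After JOIN cities (6 rows):
sales.score | sales.rank | sales.price | cities.id | cities.score
4 | 1 | 9 | 6 | 4
4 | 1 | 9 | 5 | 4
7 | 3 | 8 | 1 | 7
40 | 80 | 90 | 3 | 40
3 | 80 | 6 | 3 | 3
7 | 6 | 3 | 1 | 7
After GROUP BY (4 rows):
sales.rank | sum_score
1 | 8
3 | 7
80 | 43
6 | 7

== RESULT ==
sales.rank | sum_score
1 | 8
3 | 7
80 | 43
6 | 7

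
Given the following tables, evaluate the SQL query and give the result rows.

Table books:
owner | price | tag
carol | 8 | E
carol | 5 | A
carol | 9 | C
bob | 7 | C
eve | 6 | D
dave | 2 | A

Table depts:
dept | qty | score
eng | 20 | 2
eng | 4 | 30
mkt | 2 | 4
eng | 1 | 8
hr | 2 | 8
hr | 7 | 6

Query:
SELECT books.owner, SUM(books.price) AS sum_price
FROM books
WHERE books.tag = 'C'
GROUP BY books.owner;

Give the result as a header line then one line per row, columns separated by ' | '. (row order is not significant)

== RESULT ==
books.owner | sum_price
carol | 9
bob | 7

Derivation:
After WHERE (2 rows):
books.owner | books.price | books.tag
carol | 9 | C
bob | 7 | C
After GROUP BY (2 rows):
books.owner | sum_price
carol | 9
bob | 7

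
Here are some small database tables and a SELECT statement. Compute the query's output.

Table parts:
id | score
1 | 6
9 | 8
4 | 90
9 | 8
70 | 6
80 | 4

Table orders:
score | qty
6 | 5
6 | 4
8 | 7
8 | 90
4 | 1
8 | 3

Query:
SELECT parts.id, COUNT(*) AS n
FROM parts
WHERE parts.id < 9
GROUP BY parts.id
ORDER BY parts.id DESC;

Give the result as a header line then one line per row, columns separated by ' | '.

== RESULT ==
parts.id | n
4 | 1
1 | 1

Derivation:
After WHERE (2 rows):
parts.id | parts.score
1 | 6
4 | 90
After GROUP BY (2 rows):
parts.id | n
1 | 1
4 | 1
After ORDER BY (2 rows):
parts.id | n
4 | 1
1 | 1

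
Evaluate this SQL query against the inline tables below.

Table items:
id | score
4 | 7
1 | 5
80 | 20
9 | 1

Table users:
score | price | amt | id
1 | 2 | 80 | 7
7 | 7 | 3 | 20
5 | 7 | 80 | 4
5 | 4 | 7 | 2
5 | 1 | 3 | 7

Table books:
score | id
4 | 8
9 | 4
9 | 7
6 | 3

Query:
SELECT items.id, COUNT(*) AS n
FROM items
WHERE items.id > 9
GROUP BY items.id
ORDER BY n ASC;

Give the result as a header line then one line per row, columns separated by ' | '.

== RESULT ==
items.id | n
80 | 1

Derivation:
After WHERE (1 rows):
items.id | items.score
80 | 20
After GROUP BY (1 rows):
items.id | n
80 | 1
After ORDER BY (1 rows):
items.id | n
80 | 1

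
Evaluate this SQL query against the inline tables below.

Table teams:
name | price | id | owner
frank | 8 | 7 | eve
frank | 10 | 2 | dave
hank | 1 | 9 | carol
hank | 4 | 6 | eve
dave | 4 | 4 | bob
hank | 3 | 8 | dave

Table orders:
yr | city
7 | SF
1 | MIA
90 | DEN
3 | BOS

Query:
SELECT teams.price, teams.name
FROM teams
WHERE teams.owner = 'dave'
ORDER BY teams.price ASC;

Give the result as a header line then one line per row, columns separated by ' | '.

After WHERE (2 rows):
teams.name | teams.price | teams.id | teams.owner
frank | 10 | 2 | dave
hank | 3 | 8 | dave
After SELECT (2 rows):
teams.price | teams.name
10 | frank
3 | hank
After ORDER BY (2 rows):
teams.price | teams.name
3 | hank
10 | frank

== RESULT ==
teams.price | teams.name
3 | hank
10 | frank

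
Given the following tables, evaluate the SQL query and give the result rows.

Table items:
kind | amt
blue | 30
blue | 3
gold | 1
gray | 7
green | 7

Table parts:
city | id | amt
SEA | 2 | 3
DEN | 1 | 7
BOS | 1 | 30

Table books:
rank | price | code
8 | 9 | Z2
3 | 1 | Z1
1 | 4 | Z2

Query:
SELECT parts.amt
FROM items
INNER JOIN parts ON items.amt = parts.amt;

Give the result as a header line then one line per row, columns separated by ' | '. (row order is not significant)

After JOIN parts (4 rows):
items.kind | items.amt | parts.city | parts.id | parts.amt
blue | 30 | BOS | 1 | 30
blue | 3 | SEA | 2 | 3
gray | 7 | DEN | 1 | 7
green | 7 | DEN | 1 | 7
After SELECT (4 rows):
parts.amt
30
3
7
7

== RESULT ==
parts.amt
30
3
7
7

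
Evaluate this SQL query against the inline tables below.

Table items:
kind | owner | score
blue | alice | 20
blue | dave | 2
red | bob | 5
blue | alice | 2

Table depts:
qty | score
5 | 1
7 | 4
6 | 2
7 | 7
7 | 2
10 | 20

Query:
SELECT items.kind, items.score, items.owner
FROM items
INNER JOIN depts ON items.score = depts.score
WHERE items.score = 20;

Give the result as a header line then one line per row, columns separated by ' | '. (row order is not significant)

After JOIN depts (5 rows):
items.kind | items.owner | items.score | depts.qty | depts.score
blue | alice | 20 | 10 | 20
blue | dave | 2 | 6 | 2
blue | dave | 2 | 7 | 2
blue | alice | 2 | 6 | 2
blue | alice | 2 | 7 | 2
After WHERE (1 rows):
items.kind | items.owner | items.score | depts.qty | depts.score
blue | alice | 20 | 10 | 20
After SELECT (1 rows):
items.kind | items.score | items.owner
blue | 20 | alice

== RESULT ==
items.kind | items.score | items.owner
blue | 20 | alice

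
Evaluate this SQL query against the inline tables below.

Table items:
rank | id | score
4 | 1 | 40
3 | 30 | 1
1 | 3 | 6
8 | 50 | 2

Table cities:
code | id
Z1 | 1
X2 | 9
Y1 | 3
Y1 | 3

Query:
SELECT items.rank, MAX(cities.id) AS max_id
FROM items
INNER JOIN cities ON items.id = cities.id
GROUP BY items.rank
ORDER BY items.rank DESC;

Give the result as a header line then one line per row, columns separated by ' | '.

== RESULT ==
items.rank | max_id
4 | 1
1 | 3

Derivation:
After JOIN cities (3 rows):
items.rank | items.id | items.score | cities.code | cities.id
4 | 1 | 40 | Z1 | 1
1 | 3 | 6 | Y1 | 3
1 | 3 | 6 | Y1 | 3
After GROUP BY (2 rows):
items.rank | max_id
4 | 1
1 | 3
After ORDER BY (2 rows):
items.rank | max_id
4 | 1
1 | 3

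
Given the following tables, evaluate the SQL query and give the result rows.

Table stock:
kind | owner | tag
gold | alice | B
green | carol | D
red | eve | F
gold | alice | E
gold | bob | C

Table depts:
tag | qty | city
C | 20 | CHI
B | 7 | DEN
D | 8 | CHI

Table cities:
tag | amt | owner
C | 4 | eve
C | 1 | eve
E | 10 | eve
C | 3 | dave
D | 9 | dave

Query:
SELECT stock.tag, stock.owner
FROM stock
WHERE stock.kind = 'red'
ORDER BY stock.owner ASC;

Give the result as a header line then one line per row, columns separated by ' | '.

After WHERE (1 rows):
stock.kind | stock.owner | stock.tag
red | eve | F
After SELECT (1 rows):
stock.tag | stock.owner
F | eve
After ORDER BY (1 rows):
stock.tag | stock.owner
F | eve

== RESULT ==
stock.tag | stock.owner
F | eve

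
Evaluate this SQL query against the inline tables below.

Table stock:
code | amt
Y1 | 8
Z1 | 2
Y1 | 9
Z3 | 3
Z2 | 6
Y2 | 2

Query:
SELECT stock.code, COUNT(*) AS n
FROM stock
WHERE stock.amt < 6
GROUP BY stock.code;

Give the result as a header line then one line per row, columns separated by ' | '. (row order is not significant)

After WHERE (3 rows):
stock.code | stock.amt
Z1 | 2
Z3 | 3
Y2 | 2
After GROUP BY (3 rows):
stock.code | n
Z1 | 1
Z3 | 1
Y2 | 1

== RESULT ==
stock.code | n
Z1 | 1
Z3 | 1
Y2 | 1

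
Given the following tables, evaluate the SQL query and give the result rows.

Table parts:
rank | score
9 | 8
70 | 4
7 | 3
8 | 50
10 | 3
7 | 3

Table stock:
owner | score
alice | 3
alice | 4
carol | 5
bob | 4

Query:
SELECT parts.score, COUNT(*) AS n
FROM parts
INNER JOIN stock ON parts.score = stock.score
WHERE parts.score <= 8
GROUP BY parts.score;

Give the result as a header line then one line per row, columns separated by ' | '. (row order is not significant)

== RESULT ==
parts.score | n
4 | 2
3 | 3

Derivation:
After JOIN stock (5 rows):
parts.rank | parts.score | stock.owner | stock.score
70 | 4 | alice | 4
70 | 4 | bob | 4
7 | 3 | alice | 3
10 | 3 | alice | 3
7 | 3 | alice | 3
After WHERE (5 rows):
parts.rank | parts.score | stock.owner | stock.score
70 | 4 | alice | 4
70 | 4 | bob | 4
7 | 3 | alice | 3
10 | 3 | alice | 3
7 | 3 | alice | 3
After GROUP BY (2 rows):
parts.score | n
4 | 2
3 | 3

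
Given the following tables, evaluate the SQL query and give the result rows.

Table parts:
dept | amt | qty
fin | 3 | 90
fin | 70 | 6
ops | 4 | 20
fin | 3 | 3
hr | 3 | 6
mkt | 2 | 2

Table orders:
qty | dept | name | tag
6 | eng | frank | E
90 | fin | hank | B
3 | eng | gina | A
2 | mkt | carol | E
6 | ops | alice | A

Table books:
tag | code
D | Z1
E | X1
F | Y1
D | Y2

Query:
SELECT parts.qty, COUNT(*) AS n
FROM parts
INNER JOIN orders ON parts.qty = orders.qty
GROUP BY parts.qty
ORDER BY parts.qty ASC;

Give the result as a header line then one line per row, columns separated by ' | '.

== RESULT ==
parts.qty | n
2 | 1
3 | 1
6 | 4
90 | 1

Derivation:
After JOIN orders (7 rows):
parts.dept | parts.amt | parts.qty | orders.qty | orders.dept | orders.name | orders.tag
fin | 3 | 90 | 90 | fin | hank | B
fin | 70 | 6 | 6 | eng | frank | E
fin | 70 | 6 | 6 | ops | alice | A
fin | 3 | 3 | 3 | eng | gina | A
hr | 3 | 6 | 6 | eng | frank | E
hr | 3 | 6 | 6 | ops | alice | A
mkt | 2 | 2 | 2 | mkt | carol | E
After GROUP BY (4 rows):
parts.qty | n
90 | 1
6 | 4
3 | 1
2 | 1
After ORDER BY (4 rows):
parts.qty | n
2 | 1
3 | 1
6 | 4
90 | 1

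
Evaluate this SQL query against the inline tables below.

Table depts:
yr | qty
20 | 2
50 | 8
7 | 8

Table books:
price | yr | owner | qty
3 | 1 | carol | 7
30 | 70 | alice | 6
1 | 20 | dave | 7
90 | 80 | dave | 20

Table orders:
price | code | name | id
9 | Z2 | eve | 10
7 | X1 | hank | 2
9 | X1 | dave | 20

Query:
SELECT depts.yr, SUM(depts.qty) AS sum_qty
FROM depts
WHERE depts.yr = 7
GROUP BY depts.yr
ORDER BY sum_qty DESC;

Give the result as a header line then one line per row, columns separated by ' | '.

== RESULT ==
depts.yr | sum_qty
7 | 8

Derivation:
After WHERE (1 rows):
depts.yr | depts.qty
7 | 8
After GROUP BY (1 rows):
depts.yr | sum_qty
7 | 8
After ORDER BY (1 rows):
depts.yr | sum_qty
7 | 8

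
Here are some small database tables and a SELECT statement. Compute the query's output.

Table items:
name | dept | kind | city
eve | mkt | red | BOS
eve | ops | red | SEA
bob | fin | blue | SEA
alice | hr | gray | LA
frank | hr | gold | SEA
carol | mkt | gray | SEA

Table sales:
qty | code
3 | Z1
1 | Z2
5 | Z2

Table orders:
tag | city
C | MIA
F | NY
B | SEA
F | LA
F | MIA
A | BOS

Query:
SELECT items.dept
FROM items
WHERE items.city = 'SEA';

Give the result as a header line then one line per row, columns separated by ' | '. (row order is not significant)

After WHERE (4 rows):
items.name | items.dept | items.kind | items.city
eve | ops | red | SEA
bob | fin | blue | SEA
frank | hr | gold | SEA
carol | mkt | gray | SEA
After SELECT (4 rows):
items.dept
ops
fin
hr
mkt

== RESULT ==
items.dept
ops
fin
hr
mkt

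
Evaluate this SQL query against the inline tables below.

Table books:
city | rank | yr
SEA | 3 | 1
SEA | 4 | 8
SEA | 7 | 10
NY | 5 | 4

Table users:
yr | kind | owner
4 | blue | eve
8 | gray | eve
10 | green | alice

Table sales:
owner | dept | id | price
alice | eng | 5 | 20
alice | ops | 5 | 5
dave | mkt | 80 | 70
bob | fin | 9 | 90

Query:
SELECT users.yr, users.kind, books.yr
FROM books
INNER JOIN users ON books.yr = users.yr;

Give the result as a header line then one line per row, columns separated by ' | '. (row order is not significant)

== RESULT ==
users.yr | users.kind | books.yr
8 | gray | 8
10 | green | 10
4 | blue | 4

Derivation:
After JOIN users (3 rows):
books.city | books.rank | books.yr | users.yr | users.kind | users.owner
SEA | 4 | 8 | 8 | gray | eve
SEA | 7 | 10 | 10 | green | alice
NY | 5 | 4 | 4 | blue | eve
After SELECT (3 rows):
users.yr | users.kind | books.yr
8 | gray | 8
10 | green | 10
4 | blue | 4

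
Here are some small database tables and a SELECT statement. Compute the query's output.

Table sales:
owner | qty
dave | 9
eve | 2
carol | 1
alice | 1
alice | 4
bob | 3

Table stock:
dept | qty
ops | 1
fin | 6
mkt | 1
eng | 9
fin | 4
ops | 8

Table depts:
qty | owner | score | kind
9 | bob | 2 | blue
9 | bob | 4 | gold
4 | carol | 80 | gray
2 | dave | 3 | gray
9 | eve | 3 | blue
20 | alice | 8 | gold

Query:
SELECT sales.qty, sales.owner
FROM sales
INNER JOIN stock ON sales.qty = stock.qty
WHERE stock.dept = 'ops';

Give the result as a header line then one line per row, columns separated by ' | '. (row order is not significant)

After JOIN stock (6 rows):
sales.owner | sales.qty | stock.dept | stock.qty
dave | 9 | eng | 9
carol | 1 | ops | 1
carol | 1 | mkt | 1
alice | 1 | ops | 1
alice | 1 | mkt | 1
alice | 4 | fin | 4
After WHERE (2 rows):
sales.owner | sales.qty | stock.dept | stock.qty
carol | 1 | ops | 1
alice | 1 | ops | 1
After SELECT (2 rows):
sales.qty | sales.owner
1 | carol
1 | alice

== RESULT ==
sales.qty | sales.owner
1 | carol
1 | alice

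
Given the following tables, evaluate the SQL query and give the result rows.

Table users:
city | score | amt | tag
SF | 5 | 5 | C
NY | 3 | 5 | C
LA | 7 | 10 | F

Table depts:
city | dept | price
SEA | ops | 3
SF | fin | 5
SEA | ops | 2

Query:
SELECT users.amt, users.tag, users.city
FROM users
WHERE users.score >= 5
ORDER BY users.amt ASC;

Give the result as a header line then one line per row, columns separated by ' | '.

== RESULT ==
users.amt | users.tag | users.city
5 | C | SF
10 | F | LA

Derivation:
After WHERE (2 rows):
users.city | users.score | users.amt | users.tag
SF | 5 | 5 | C
LA | 7 | 10 | F
After SELECT (2 rows):
users.amt | users.tag | users.city
5 | C | SF
10 | F | LA
After ORDER BY (2 rows):
users.amt | users.tag | users.city
5 | C | SF
10 | F | LA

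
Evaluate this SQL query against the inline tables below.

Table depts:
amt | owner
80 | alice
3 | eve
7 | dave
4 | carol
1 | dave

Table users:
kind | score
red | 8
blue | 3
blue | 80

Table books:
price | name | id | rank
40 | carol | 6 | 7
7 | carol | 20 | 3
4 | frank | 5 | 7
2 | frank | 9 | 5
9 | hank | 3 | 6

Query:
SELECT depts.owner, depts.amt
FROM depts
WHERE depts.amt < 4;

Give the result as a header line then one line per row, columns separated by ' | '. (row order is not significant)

After WHERE (2 rows):
depts.amt | depts.owner
3 | eve
1 | dave
After SELECT (2 rows):
depts.owner | depts.amt
eve | 3
dave | 1

== RESULT ==
depts.owner | depts.amt
eve | 3
dave | 1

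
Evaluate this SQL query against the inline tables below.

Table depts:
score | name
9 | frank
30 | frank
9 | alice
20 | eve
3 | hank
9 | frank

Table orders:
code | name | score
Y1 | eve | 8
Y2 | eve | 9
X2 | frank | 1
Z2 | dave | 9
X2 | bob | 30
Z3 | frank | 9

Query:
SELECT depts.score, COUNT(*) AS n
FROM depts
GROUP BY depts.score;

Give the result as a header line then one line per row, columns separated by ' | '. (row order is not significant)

After GROUP BY (4 rows):
depts.score | n
9 | 3
30 | 1
20 | 1
3 | 1

== RESULT ==
depts.score | n
9 | 3
30 | 1
20 | 1
3 | 1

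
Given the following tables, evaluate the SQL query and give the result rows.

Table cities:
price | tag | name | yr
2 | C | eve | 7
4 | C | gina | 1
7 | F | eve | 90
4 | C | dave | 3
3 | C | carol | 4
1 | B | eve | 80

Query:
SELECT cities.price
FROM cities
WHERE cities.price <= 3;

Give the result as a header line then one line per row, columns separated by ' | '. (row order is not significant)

== RESULT ==
cities.price
2
3
1

Derivation:
After WHERE (3 rows):
cities.price | cities.tag | cities.name | cities.yr
2 | C | eve | 7
3 | C | carol | 4
1 | B | eve | 80
After SELECT (3 rows):
cities.price
2
3
1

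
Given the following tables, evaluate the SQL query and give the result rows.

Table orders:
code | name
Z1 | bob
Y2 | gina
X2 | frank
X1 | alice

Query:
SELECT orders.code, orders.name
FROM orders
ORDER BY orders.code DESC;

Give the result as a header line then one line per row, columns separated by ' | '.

After SELECT (4 rows):
orders.code | orders.name
Z1 | bob
Y2 | gina
X2 | frank
X1 | alice
After ORDER BY (4 rows):
orders.code | orders.name
Z1 | bob
Y2 | gina
X2 | frank
X1 | alice

== RESULT ==
orders.code | orders.name
Z1 | bob
Y2 | gina
X2 | frank
X1 | alice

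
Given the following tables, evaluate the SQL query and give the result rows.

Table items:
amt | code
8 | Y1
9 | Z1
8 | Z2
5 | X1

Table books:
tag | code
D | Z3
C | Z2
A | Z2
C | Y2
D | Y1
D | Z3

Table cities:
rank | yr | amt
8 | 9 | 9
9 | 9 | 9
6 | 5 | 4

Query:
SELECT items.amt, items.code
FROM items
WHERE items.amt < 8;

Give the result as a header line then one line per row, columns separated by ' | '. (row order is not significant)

After WHERE (1 rows):
items.amt | items.code
5 | X1
After SELECT (1 rows):
items.amt | items.code
5 | X1

== RESULT ==
items.amt | items.code
5 | X1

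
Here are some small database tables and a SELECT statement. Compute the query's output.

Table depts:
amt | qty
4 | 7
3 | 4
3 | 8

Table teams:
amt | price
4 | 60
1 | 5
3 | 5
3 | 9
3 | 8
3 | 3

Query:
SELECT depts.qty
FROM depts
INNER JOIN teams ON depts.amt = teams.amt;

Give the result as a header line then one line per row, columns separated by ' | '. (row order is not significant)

== RESULT ==
depts.qty
7
4
4
4
4
8
8
8
8

Derivation:
After JOIN teams (9 rows):
depts.amt | depts.qty | teams.amt | teams.price
4 | 7 | 4 | 60
3 | 4 | 3 | 5
3 | 4 | 3 | 9
3 | 4 | 3 | 8
3 | 4 | 3 | 3
3 | 8 | 3 | 5
3 | 8 | 3 | 9
3 | 8 | 3 | 8
3 | 8 | 3 | 3
After SELECT (9 rows):
depts.qty
7
4
4
4
4
8
8
8
8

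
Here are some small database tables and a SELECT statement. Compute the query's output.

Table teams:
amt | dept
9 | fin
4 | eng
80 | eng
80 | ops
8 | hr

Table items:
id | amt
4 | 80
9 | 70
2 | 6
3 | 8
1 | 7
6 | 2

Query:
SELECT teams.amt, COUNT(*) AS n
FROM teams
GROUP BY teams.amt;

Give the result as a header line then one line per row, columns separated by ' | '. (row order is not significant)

After GROUP BY (4 rows):
teams.amt | n
9 | 1
4 | 1
80 | 2
8 | 1

== RESULT ==
teams.amt | n
9 | 1
4 | 1
80 | 2
8 | 1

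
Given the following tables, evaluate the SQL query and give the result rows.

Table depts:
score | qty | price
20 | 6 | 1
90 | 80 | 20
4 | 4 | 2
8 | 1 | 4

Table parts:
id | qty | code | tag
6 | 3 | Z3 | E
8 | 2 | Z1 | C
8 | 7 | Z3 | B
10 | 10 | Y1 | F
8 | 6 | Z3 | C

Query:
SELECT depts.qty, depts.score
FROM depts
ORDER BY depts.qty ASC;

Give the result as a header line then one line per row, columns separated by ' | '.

After SELECT (4 rows):
depts.qty | depts.score
6 | 20
80 | 90
4 | 4
1 | 8
After ORDER BY (4 rows):
depts.qty | depts.score
1 | 8
4 | 4
6 | 20
80 | 90

== RESULT ==
depts.qty | depts.score
1 | 8
4 | 4
6 | 20
80 | 90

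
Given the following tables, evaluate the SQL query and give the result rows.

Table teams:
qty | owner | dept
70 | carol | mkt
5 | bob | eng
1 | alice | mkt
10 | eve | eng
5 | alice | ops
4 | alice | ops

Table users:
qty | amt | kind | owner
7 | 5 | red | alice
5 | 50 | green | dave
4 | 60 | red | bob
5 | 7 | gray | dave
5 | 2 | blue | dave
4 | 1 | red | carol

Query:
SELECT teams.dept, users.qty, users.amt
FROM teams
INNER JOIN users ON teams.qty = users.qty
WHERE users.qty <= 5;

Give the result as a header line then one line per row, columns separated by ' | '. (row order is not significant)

== RESULT ==
teams.dept | users.qty | users.amt
eng | 5 | 50
eng | 5 | 7
eng | 5 | 2
ops | 5 | 50
ops | 5 | 7
ops | 5 | 2
ops | 4 | 60
ops | 4 | 1

Derivation:
After JOIN users (8 rows):
teams.qty | teams.owner | teams.dept | users.qty | users.amt | users.kind | users.owner
5 | bob | eng | 5 | 50 | green | dave
5 | bob | eng | 5 | 7 | gray | dave
5 | bob | eng | 5 | 2 | blue | dave
5 | alice | ops | 5 | 50 | green | dave
5 | alice | ops | 5 | 7 | gray | dave
5 | alice | ops | 5 | 2 | blue | dave
4 | alice | ops | 4 | 60 | red | bob
4 | alice | ops | 4 | 1 | red | carol
After WHERE (8 rows):
teams.qty | teams.owner | teams.dept | users.qty | users.amt | users.kind | users.owner
5 | bob | eng | 5 | 50 | green | dave
5 | bob | eng | 5 | 7 | gray | dave
5 | bob | eng | 5 | 2 | blue | dave
5 | alice | ops | 5 | 50 | green | dave
5 | alice | ops | 5 | 7 | gray | dave
5 | alice | ops | 5 | 2 | blue | dave
4 | alice | ops | 4 | 60 | red | bob
4 | alice | ops | 4 | 1 | red | carol
After SELECT (8 rows):
teams.dept | users.qty | users.amt
eng | 5 | 50
eng | 5 | 7
eng | 5 | 2
ops | 5 | 50
ops | 5 | 7
ops | 5 | 2
ops | 4 | 60
ops | 4 | 1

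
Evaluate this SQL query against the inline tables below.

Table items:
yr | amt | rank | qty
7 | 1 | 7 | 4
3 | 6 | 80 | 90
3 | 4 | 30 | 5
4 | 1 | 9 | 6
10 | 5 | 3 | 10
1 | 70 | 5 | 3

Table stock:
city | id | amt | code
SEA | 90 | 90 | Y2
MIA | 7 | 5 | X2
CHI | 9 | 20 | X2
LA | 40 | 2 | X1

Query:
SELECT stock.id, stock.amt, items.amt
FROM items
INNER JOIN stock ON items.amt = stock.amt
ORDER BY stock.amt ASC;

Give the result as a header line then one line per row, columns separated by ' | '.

== RESULT ==
stock.id | stock.amt | items.amt
7 | 5 | 5

Derivation:
After JOIN stock (1 rows):
items.yr | items.amt | items.rank | items.qty | stock.city | stock.id | stock.amt | stock.code
10 | 5 | 3 | 10 | MIA | 7 | 5 | X2
After SELECT (1 rows):
stock.id | stock.amt | items.amt
7 | 5 | 5
After ORDER BY (1 rows):
stock.id | stock.amt | items.amt
7 | 5 | 5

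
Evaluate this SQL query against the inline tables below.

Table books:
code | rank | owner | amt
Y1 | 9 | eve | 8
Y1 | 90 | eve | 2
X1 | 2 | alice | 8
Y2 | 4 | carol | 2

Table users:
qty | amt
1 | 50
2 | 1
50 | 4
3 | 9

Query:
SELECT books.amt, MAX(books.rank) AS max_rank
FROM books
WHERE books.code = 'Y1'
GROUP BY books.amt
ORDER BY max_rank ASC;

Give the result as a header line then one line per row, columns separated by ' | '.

== RESULT ==
books.amt | max_rank
8 | 9
2 | 90

Derivation:
After WHERE (2 rows):
books.code | books.rank | books.owner | books.amt
Y1 | 9 | eve | 8
Y1 | 90 | eve | 2
After GROUP BY (2 rows):
books.amt | max_rank
8 | 9
2 | 90
After ORDER BY (2 rows):
books.amt | max_rank
8 | 9
2 | 90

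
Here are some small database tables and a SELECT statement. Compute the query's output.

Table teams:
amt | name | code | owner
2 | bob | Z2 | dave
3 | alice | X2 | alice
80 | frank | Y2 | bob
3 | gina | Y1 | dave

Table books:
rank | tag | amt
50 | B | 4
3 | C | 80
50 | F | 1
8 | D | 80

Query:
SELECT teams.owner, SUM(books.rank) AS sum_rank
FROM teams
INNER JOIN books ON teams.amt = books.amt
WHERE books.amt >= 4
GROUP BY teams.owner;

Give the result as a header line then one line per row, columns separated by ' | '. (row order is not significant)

After JOIN books (2 rows):
teams.amt | teams.name | teams.code | teams.owner | books.rank | books.tag | books.amt
80 | frank | Y2 | bob | 3 | C | 80
80 | frank | Y2 | bob | 8 | D | 80
After WHERE (2 rows):
teams.amt | teams.name | teams.code | teams.owner | books.rank | books.tag | books.amt
80 | frank | Y2 | bob | 3 | C | 80
80 | frank | Y2 | bob | 8 | D | 80
After GROUP BY (1 rows):
teams.owner | sum_rank
bob | 11

== RESULT ==
teams.owner | sum_rank
bob | 11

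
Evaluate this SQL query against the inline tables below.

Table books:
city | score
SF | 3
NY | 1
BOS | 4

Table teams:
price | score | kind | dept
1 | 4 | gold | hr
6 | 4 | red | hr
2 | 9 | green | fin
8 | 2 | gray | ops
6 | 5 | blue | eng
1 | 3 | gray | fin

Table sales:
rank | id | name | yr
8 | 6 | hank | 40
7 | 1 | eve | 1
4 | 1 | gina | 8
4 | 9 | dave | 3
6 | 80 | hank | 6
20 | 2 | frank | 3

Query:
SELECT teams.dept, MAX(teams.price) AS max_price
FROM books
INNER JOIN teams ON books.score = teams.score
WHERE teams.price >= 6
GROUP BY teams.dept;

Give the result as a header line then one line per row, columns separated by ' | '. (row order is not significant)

After JOIN teams (3 rows):
books.city | books.score | teams.price | teams.score | teams.kind | teams.dept
SF | 3 | 1 | 3 | gray | fin
BOS | 4 | 1 | 4 | gold | hr
BOS | 4 | 6 | 4 | red | hr
After WHERE (1 rows):
books.city | books.score | teams.price | teams.score | teams.kind | teams.dept
BOS | 4 | 6 | 4 | red | hr
After GROUP BY (1 rows):
teams.dept | max_price
hr | 6

== RESULT ==
teams.dept | max_price
hr | 6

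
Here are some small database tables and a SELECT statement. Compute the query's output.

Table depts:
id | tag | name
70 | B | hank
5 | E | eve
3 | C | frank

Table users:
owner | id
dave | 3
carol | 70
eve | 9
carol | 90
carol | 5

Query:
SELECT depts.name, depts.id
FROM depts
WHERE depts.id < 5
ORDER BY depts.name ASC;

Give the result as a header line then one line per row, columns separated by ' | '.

== RESULT ==
depts.name | depts.id
frank | 3

Derivation:
After WHERE (1 rows):
depts.id | depts.tag | depts.name
3 | C | frank
After SELECT (1 rows):
depts.name | depts.id
frank | 3
After ORDER BY (1 rows):
depts.name | depts.id
frank | 3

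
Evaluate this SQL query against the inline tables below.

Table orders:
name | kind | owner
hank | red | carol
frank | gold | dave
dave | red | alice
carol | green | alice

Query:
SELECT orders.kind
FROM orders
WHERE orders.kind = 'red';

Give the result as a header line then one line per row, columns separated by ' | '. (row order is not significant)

After WHERE (2 rows):
orders.name | orders.kind | orders.owner
hank | red | carol
dave | red | alice
After SELECT (2 rows):
orders.kind
red
red

== RESULT ==
orders.kind
red
red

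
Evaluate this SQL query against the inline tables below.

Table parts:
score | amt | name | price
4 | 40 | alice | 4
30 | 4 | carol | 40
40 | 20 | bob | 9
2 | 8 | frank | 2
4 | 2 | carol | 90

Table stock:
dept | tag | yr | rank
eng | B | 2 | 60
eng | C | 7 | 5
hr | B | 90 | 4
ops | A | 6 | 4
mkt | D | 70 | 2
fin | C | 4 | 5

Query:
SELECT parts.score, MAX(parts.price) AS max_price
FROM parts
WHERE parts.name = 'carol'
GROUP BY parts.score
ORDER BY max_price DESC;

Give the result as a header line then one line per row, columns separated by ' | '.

After WHERE (2 rows):
parts.score | parts.amt | parts.name | parts.price
30 | 4 | carol | 40
4 | 2 | carol | 90
After GROUP BY (2 rows):
parts.score | max_price
30 | 40
4 | 90
After ORDER BY (2 rows):
parts.score | max_price
4 | 90
30 | 40

== RESULT ==
parts.score | max_price
4 | 90
30 | 40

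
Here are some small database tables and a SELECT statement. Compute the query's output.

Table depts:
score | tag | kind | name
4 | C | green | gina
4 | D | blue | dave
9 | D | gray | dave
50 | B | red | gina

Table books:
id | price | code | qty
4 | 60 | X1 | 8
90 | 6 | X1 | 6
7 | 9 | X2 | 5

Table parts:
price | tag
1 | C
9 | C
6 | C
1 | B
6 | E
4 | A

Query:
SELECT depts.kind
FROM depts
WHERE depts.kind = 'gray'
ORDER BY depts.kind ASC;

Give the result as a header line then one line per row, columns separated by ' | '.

After WHERE (1 rows):
depts.score | depts.tag | depts.kind | depts.name
9 | D | gray | dave
After SELECT (1 rows):
depts.kind
gray
After ORDER BY (1 rows):
depts.kind
gray

== RESULT ==
depts.kind
gray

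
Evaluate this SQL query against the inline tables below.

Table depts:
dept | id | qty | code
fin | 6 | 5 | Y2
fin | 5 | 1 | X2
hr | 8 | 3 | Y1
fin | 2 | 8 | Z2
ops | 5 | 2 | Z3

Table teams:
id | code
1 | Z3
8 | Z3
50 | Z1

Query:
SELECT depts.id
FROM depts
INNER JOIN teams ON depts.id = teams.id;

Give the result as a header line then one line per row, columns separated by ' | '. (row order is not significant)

After JOIN teams (1 rows):
depts.dept | depts.id | depts.qty | depts.code | teams.id | teams.code
hr | 8 | 3 | Y1 | 8 | Z3
After SELECT (1 rows):
depts.id
8

== RESULT ==
depts.id
8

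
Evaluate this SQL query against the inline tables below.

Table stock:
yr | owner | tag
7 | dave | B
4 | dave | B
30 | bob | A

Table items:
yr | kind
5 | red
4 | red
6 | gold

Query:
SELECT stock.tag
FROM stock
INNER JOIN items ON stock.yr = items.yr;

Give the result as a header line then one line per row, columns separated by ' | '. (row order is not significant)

== RESULT ==
stock.tag
B

Derivation:
After JOIN items (1 rows):
stock.yr | stock.owner | stock.tag | items.yr | items.kind
4 | dave | B | 4 | red
After SELECT (1 rows):
stock.tag
B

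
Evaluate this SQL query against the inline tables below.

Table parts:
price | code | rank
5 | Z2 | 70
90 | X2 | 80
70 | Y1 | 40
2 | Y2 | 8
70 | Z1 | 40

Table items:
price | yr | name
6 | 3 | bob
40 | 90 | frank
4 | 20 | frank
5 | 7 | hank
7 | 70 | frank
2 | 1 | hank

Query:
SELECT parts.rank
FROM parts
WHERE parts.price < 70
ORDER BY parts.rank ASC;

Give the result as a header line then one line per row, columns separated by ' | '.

After WHERE (2 rows):
parts.price | parts.code | parts.rank
5 | Z2 | 70
2 | Y2 | 8
After SELECT (2 rows):
parts.rank
70
8
After ORDER BY (2 rows):
parts.rank
8
70

== RESULT ==
parts.rank
8
70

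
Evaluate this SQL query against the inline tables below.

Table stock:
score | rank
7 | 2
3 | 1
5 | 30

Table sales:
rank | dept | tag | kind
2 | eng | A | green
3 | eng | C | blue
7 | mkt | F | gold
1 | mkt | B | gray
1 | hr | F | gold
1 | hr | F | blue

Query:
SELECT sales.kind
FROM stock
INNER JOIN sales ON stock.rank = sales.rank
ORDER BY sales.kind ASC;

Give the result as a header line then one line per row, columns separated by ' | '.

After JOIN sales (4 rows):
stock.score | stock.rank | sales.rank | sales.dept | sales.tag | sales.kind
7 | 2 | 2 | eng | A | green
3 | 1 | 1 | mkt | B | gray
3 | 1 | 1 | hr | F | gold
3 | 1 | 1 | hr | F | blue
After SELECT (4 rows):
sales.kind
green
gray
gold
blue
After ORDER BY (4 rows):
sales.kind
blue
gold
gray
green

== RESULT ==
sales.kind
blue
gold
gray
green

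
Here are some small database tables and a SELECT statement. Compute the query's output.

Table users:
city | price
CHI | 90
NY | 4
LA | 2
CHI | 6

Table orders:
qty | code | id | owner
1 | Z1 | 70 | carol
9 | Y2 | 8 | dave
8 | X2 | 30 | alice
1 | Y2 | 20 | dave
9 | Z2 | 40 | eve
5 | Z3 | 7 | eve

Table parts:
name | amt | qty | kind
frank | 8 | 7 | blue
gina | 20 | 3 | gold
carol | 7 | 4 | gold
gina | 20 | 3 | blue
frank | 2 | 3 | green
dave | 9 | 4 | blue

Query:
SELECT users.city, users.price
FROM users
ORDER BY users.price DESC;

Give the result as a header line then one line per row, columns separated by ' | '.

After SELECT (4 rows):
users.city | users.price
CHI | 90
NY | 4
LA | 2
CHI | 6
After ORDER BY (4 rows):
users.city | users.price
CHI | 90
CHI | 6
NY | 4
LA | 2

== RESULT ==
users.city | users.price
CHI | 90
CHI | 6
NY | 4
LA | 2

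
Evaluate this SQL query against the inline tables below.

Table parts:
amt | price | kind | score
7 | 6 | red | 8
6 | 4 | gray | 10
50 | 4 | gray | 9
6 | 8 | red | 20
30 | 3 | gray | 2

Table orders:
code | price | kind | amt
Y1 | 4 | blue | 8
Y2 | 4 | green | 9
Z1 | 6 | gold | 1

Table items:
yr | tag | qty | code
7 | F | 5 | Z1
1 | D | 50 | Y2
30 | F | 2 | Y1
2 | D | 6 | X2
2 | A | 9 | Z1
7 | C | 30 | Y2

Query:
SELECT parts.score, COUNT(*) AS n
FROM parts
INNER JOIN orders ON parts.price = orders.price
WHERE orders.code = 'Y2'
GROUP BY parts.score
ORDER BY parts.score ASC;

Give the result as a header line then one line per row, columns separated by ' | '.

After JOIN orders (5 rows):
parts.amt | parts.price | parts.kind | parts.score | orders.code | orders.price | orders.kind | orders.amt
7 | 6 | red | 8 | Z1 | 6 | gold | 1
6 | 4 | gray | 10 | Y1 | 4 | blue | 8
6 | 4 | gray | 10 | Y2 | 4 | green | 9
50 | 4 | gray | 9 | Y1 | 4 | blue | 8
50 | 4 | gray | 9 | Y2 | 4 | green | 9
After WHERE (2 rows):
parts.amt | parts.price | parts.kind | parts.score | orders.code | orders.price | orders.kind | orders.amt
6 | 4 | gray | 10 | Y2 | 4 | green | 9
50 | 4 | gray | 9 | Y2 | 4 | green | 9
After GROUP BY (2 rows):
parts.score | n
10 | 1
9 | 1
After ORDER BY (2 rows):
parts.score | n
9 | 1
10 | 1

== RESULT ==
parts.score | n
9 | 1
10 | 1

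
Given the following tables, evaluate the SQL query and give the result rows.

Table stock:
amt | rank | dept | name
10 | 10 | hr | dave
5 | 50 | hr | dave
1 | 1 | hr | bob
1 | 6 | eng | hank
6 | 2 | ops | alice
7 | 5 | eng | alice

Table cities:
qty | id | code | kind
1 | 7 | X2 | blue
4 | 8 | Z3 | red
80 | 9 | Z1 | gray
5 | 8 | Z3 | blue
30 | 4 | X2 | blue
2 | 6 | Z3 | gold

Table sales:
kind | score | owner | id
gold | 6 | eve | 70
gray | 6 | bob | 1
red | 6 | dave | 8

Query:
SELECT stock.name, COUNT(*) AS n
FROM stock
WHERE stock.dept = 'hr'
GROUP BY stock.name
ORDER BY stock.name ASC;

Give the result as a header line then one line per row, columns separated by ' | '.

== RESULT ==
stock.name | n
bob | 1
dave | 2

Derivation:
After WHERE (3 rows):
stock.amt | stock.rank | stock.dept | stock.name
10 | 10 | hr | dave
5 | 50 | hr | dave
1 | 1 | hr | bob
After GROUP BY (2 rows):
stock.name | n
dave | 2
bob | 1
After ORDER BY (2 rows):
stock.name | n
bob | 1
dave | 2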